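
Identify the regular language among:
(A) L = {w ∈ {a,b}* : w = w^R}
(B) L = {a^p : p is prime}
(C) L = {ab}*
(C) {ab}*

(C) L = {ab}* is regular.

This can be recognized by a finite automaton (DFA/NFA).
Regular expressions like {ab}* define regular languages.

The other choices are not regular:
- {w ∈ {a,b}* : w = w^R}: After pumping, the string is no longer symmetric
- {a^p : p is prime}: After pumping, the length becomes composite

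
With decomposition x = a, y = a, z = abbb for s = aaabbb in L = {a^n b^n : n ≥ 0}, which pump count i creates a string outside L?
i = 0

xy⁰z = a · ε · abbb = aabbb; aabbb has 2 a's and 3 b's; 2 ≠ 3, so it is not in L.
(Other choices also work, e.g. i = 2, 3; only i = 1 is guaranteed to stay in L since xy¹z = s.)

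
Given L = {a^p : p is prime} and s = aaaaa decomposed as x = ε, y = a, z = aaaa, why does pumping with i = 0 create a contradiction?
xy⁰z = aaaa ∉ L

Pumping with i = 0 replaces y = a by y⁰ = ε:
- Original: s = xyz = aaaaa; aaaaa has length 5, which is prime, so it is in L
- Pumped: xy⁰z = ε · ε · aaaa = aaaa
- aaaa has length 4 = 2 × 2, which is not prime, so it is not in L

The pumping lemma would require xy⁰z ∈ L, so this decomposition yields a contradiction.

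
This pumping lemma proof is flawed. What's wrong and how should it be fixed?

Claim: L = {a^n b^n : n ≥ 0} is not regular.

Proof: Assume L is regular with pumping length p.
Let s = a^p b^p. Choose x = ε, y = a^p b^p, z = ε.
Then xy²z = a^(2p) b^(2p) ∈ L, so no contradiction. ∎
Error: The decomposition violates |xy| ≤ p. With y = a^p b^p, |xy| = |y| = 2p > p. (The proof also miscomputes xy²z, which would be a^p b^p a^p b^p rather than a^(2p) b^(2p), and it wrongly treats one harmless decomposition as settling the matter — the prover does not get to choose the decomposition.)

Correction: The pumping lemma requires |xy| ≤ p, and the argument must handle every decomposition satisfying |xy| ≤ p, |y| ≥ 1. Since s starts with p a's, any such y consists only of a's, say y = a^k with k ≥ 1. Then xy²z = a^(p+k) b^p has unequal numbers of a's and b's, so xy²z ∉ L — the required contradiction.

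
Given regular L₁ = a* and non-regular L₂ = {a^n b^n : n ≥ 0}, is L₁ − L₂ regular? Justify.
Yes — L₁ − L₂ is regular.

The only string of a* that lies in {a^n b^n} is ε, so L₁ − L₂ = a* − {ε} = a⁺ = aa*, which is regular.

Note that the bare facts "L₁ regular, L₂ non-regular" do not settle the question by themselves: the closure of regular languages under ∪, ∩, complement and difference applies only when BOTH operands are regular. With a non-regular operand the result can come out regular or non-regular depending on the specific languages, so one has to work out L₁ − L₂ for this particular pair, as above.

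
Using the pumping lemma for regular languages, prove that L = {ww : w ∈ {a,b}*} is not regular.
Assume for contradiction that L is regular, and let p ≥ 1 be the pumping length given by the pumping lemma.
Choose s = a^p b a^p b. Then s ∈ L (take w = a^p b) and |s| = 2p + 2 ≥ p.
By the pumping lemma, s = xyz for some x, y, z with |xy| ≤ p, |y| ≥ 1, and xy^i z ∈ L for every i ≥ 0.
Since |xy| ≤ p and the first p symbols of s are all a's, y = a^k for some k with 1 ≤ k ≤ p.

Take i = 2: t = xy²z = a^(p + k) b a^p b.
Suppose t = uu for some string u. The string t contains exactly two b's and ends in b, so u contains exactly one b and ends in b; hence u = a^j b for some j, and uu = a^j b a^j b. Comparing with t = a^(p + k) b a^p b forces j = p + k (first block) and j = p (second block), which is impossible since k ≥ 1. So t ∉ L.

This contradicts the pumping lemma, which requires xy^i z ∈ L for all i ≥ 0.
Hence L = {ww : w ∈ {a,b}*} is not regular. ∎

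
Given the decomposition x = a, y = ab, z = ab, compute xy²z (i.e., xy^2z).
aababab

Given x = 'a', y = 'ab', z = 'ab' and i = 2:

xy^2z = x + y·y·...·y (2 times) + z
       = 'a' + 'ab'^2 + 'ab'
       = 'a' + 'abab' + 'ab'
       = 'aababab'

The pumped string is 'aababab' with length 7.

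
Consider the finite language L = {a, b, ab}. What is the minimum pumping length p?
p = 3

For a finite language L, the pumping lemma holds vacuously if p > max|s| for s ∈ L.

The longest string in L = {a, b, ab} has length 2.
If p = 3, then no string s ∈ L has |s| ≥ p, so the condition is vacuously true.

The minimum pumping length is p = 3.

Why no smaller p works: for any p ≤ 2, the longest string s ∈ L has |s| = 2 ≥ p, so it would
have to be pumpable; but pumping up (i = 2, 3, ...) produces ever longer strings, which cannot all lie in the
finite language L. So the pumping property fails for every p ≤ 2.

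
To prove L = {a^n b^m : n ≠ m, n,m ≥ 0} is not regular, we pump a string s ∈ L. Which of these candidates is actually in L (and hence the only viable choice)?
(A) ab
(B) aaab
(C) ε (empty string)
(B) aaab

The pumping lemma is applied to a string s that lies in L, so first check membership of each option:
- (A) ab = a^1 b^1 has n = m = 1, so it is not in L ✗
- (B) aaab = a^3 b^1 with 3 ≠ 1, so it is in L ✓
- (C) ε = a^0 b^0 has n = m = 0, so it is not in L ✗

Only (B) aaab is in L, so it is the only candidate that could play the role of s.
(In a complete proof one picks s in terms of the pumping length p so that |s| ≥ p is guaranteed; a fixed string like aaab illustrates the shape of such an s.)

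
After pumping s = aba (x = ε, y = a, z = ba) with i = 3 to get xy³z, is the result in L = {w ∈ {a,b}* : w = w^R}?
No

xy³z = ε · aaa · ba = aaaba.
aaaba reversed is abaaa ≠ aaaba, so it is not a palindrome and is not in L.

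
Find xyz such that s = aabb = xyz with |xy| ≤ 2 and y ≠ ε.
x = '', y = 'a', z = 'abb'

For s = aabb and p = 2, one valid decomposition is:
- x = '' (length 0)
- y = 'a' (length 1)
- z = 'abb' (length 3)

Verification:
- xyz = '' + 'a' + 'abb' = aabb ✓
- |xy| = 1 ≤ 2 ✓
- |y| = 1 > 0 ✓

All pumping lemma constraints are satisfied.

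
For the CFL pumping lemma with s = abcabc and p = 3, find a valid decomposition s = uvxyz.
u='ab', v='c', x='a', y='b', z='c'

For s = abcabc with pumping length p = 3:

One valid decomposition:
- u = 'ab'
- v = 'c'
- x = 'a'
- y = 'b'
- z = 'c'

Verification:
- uvxyz = 'ab' + 'c' + 'a' + 'b' + 'c' = abcabc ✓
- |vxy| = |'cab'| = 3 ≤ 3 ✓
- |vy| = |'cb'| = 2 > 0 ✓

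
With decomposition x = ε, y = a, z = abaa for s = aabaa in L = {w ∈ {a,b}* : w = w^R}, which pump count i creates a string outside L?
i = 0

xy⁰z = ε · ε · abaa = abaa; abaa reversed is aaba ≠ abaa, so it is not a palindrome and is not in L.
(Other choices also work, e.g. i = 2, 3; only i = 1 is guaranteed to stay in L since xy¹z = s.)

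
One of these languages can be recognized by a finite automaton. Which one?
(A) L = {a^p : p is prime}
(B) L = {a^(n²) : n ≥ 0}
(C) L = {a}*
(C) {a}*

(C) L = {a}* is regular.

This can be recognized by a finite automaton (DFA/NFA).
Regular expressions like {a}* define regular languages.

The other choices are not regular:
- {a^(n²) : n ≥ 0}: After pumping, length is no longer a perfect square
- {a^p : p is prime}: After pumping, the length becomes composite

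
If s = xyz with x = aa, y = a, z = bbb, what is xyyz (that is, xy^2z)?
aaaabbb

Given x = 'aa', y = 'a', z = 'bbb' and i = 2:

xy^2z = x + y·y·...·y (2 times) + z
       = 'aa' + 'a'^2 + 'bbb'
       = 'aa' + 'aa' + 'bbb'
       = 'aaaabbb'

The pumped string is 'aaaabbb' with length 7.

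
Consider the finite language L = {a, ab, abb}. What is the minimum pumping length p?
p = 4

For a finite language L, the pumping lemma holds vacuously if p > max|s| for s ∈ L.

The longest string in L = {a, ab, abb} has length 3.
If p = 4, then no string s ∈ L has |s| ≥ p, so the condition is vacuously true.

The minimum pumping length is p = 4.

Why no smaller p works: for any p ≤ 3, the longest string s ∈ L has |s| = 3 ≥ p, so it would
have to be pumpable; but pumping up (i = 2, 3, ...) produces ever longer strings, which cannot all lie in the
finite language L. So the pumping property fails for every p ≤ 3.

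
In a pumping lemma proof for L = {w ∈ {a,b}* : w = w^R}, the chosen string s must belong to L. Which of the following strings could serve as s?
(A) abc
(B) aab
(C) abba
(C) abba

The pumping lemma is applied to a string s that lies in L, so first check membership of each option:
- (A) abc reversed is cba ≠ abc, so it is not a palindrome and is not in L ✗
- (B) aab reversed is baa ≠ aab, so it is not a palindrome and is not in L ✗
- (C) abba reversed is abba, the same string, so it is a palindrome and is in L ✓

Only (C) abba is in L, so it is the only candidate that could play the role of s.
(In a complete proof one picks s in terms of the pumping length p so that |s| ≥ p is guaranteed; a fixed string like abba illustrates the shape of such an s.)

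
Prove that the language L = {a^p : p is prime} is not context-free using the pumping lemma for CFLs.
Assume for contradiction that L is context-free, and let p ≥ 1 be the pumping length given by the pumping lemma for CFLs.
Choose a prime q with q ≥ p and let s = a^q. Then s ∈ L and |s| = q ≥ p.
By the CFL pumping lemma, s = uvxyz for some u, v, x, y, z with |vxy| ≤ p, |vy| ≥ 1, and uv^i xy^i z ∈ L for every i ≥ 0.
All symbols are a's, so only lengths matter: let k = |vy|, with 1 ≤ k ≤ p. Then |uv^i xy^i z| = q + (i − 1)k.

Take i = q + 1: the length is q + qk = q(k + 1).
Both factors satisfy q ≥ 2 and k + 1 ≥ 2, so q(k + 1) is composite and uv^(q+1) xy^(q+1) z ∉ L.

This contradicts the CFL pumping lemma, which requires uv^i xy^i z ∈ L for all i ≥ 0.
Hence L = {a^p : p is prime} is not context-free. ∎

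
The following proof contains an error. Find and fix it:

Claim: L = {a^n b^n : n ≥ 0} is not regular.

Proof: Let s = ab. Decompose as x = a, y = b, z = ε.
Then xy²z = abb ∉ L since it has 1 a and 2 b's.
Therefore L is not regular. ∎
Error: The string s = ab might be shorter than the pumping length p.

Correction: Choose s = a^p b^p to ensure |s| ≥ p. Also, the decomposition is wrong: with |xy| ≤ p, y cannot include b's when s starts with p a's.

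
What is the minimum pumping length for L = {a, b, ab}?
p = 3

For a finite language L, the pumping lemma holds vacuously if p > max|s| for s ∈ L.

The longest string in L = {a, b, ab} has length 2.
If p = 3, then no string s ∈ L has |s| ≥ p, so the condition is vacuously true.

The minimum pumping length is p = 3.

Why no smaller p works: for any p ≤ 2, the longest string s ∈ L has |s| = 2 ≥ p, so it would
have to be pumpable; but pumping up (i = 2, 3, ...) produces ever longer strings, which cannot all lie in the
finite language L. So the pumping property fails for every p ≤ 2.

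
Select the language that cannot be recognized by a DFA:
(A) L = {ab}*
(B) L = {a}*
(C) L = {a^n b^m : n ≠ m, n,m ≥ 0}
(C) {a^n b^m : n ≠ m, n,m ≥ 0}

(C) L = {a^n b^m : n ≠ m, n,m ≥ 0} is NOT regular.

The pumping lemma can be used to prove this:
After pumping a's, we can make n = m

The other languages are regular because they can be recognized by finite automata.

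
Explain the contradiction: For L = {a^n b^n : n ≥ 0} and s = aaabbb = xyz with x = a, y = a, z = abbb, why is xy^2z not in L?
xy²z = aaaabbb ∉ L

Pumping with i = 2 replaces y = a by y² = aa:
- Original: s = xyz = aaabbb; aaabbb = a^3 b^3 has equal counts (3 = 3), so it is in L
- Pumped: xy²z = a · aa · abbb = aaaabbb
- aaaabbb has 4 a's and 3 b's; 4 ≠ 3, so it is not in L

The pumping lemma would require xy²z ∈ L, so this decomposition yields a contradiction.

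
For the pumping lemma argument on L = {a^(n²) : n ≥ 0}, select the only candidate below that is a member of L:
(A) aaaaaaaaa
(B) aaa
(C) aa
(A) aaaaaaaaa

The pumping lemma is applied to a string s that lies in L, so first check membership of each option:
- (A) aaaaaaaaa has length 9 = 3², a perfect square, so it is in L ✓
- (B) aaa has length 3, strictly between 1² = 1 and 2² = 4, so it is not in L ✗
- (C) aa has length 2, strictly between 1² = 1 and 2² = 4, so it is not in L ✗

Only (A) aaaaaaaaa is in L, so it is the only candidate that could play the role of s.
(In a complete proof one picks s in terms of the pumping length p so that |s| ≥ p is guaranteed; a fixed string like aaaaaaaaa illustrates the shape of such an s.)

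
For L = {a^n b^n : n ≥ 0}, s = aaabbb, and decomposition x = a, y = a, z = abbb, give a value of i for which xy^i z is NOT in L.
i = 0

xy⁰z = a · ε · abbb = aabbb; aabbb has 2 a's and 3 b's; 2 ≠ 3, so it is not in L.
(Other choices also work, e.g. i = 2, 3; only i = 1 is guaranteed to stay in L since xy¹z = s.)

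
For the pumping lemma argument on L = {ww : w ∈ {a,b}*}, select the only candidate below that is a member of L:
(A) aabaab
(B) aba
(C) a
(A) aabaab

The pumping lemma is applied to a string s that lies in L, so first check membership of each option:
- (A) aabaab splits into halves aab · aab, which are equal, so it is in L (w = aab) ✓
- (B) aba has odd length 3, so it cannot be written as ww and is not in L ✗
- (C) a has odd length 1, so it cannot be written as ww and is not in L ✗

Only (A) aabaab is in L, so it is the only candidate that could play the role of s.
(In a complete proof one picks s in terms of the pumping length p so that |s| ≥ p is guaranteed; a fixed string like aabaab illustrates the shape of such an s.)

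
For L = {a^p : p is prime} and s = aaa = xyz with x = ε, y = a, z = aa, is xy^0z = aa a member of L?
Yes

xy⁰z = ε · ε · aa = aa.
aa has length 2, which is prime, so it is in L.
(A single pumped string landing in L is not a contradiction by itself; a non-regularity proof needs some i for which xy^i z ∉ L, for every admissible decomposition.)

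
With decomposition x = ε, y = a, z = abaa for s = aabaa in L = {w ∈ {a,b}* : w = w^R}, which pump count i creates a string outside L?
i = 0

xy⁰z = ε · ε · abaa = abaa; abaa reversed is aaba ≠ abaa, so it is not a palindrome and is not in L.
(Other choices also work, e.g. i = 2, 3; only i = 1 is guaranteed to stay in L since xy¹z = s.)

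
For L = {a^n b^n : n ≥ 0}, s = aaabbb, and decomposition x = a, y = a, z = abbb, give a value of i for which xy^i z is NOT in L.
i = 2

xy²z = a · aa · abbb = aaaabbb; aaaabbb has 4 a's and 3 b's; 4 ≠ 3, so it is not in L.
(Other choices also work, e.g. i = 0, 3; only i = 1 is guaranteed to stay in L since xy¹z = s.)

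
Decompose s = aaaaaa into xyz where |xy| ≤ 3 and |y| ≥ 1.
x = 'a', y = 'aa', z = 'aaa'

For s = aaaaaa and p = 3, one valid decomposition is:
- x = 'a' (length 1)
- y = 'aa' (length 2)
- z = 'aaa' (length 3)

Verification:
- xyz = 'a' + 'aa' + 'aaa' = aaaaaa ✓
- |xy| = 3 ≤ 3 ✓
- |y| = 2 > 0 ✓

All pumping lemma constraints are satisfied.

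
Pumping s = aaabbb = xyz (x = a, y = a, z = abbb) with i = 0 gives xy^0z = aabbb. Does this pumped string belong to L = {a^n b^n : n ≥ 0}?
No

xy⁰z = a · ε · abbb = aabbb.
aabbb has 2 a's and 3 b's; 2 ≠ 3, so it is not in L.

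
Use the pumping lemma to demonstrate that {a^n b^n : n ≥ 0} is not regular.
Assume for contradiction that L is regular, and let p ≥ 1 be the pumping length given by the pumping lemma.
Choose s = a^p b^p. Then s ∈ L and |s| = 2p ≥ p.
By the pumping lemma, s = xyz for some x, y, z with |xy| ≤ p, |y| ≥ 1, and xy^i z ∈ L for every i ≥ 0.
Since |xy| ≤ p and the first p symbols of s are all a's, we must have y = a^k for some k with 1 ≤ k ≤ p.

Take i = 2: xy²z = a^(p + k) b^p.
This string has p + k a's but p b's, and p + k > p because k ≥ 1. So xy²z ∉ L.

This contradicts the pumping lemma, which requires xy^i z ∈ L for all i ≥ 0.
Hence L = {a^n b^n : n ≥ 0} is not regular. ∎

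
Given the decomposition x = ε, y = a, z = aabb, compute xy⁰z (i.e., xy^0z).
aabb

Given x = '', y = 'a', z = 'aabb' and i = 0:

xy^0z = x + y·y·...·y (0 times) + z
       = '' + 'a'^0 + 'aabb'
       = '' + '' + 'aabb'
       = 'aabb'

The pumped string is 'aabb' with length 4.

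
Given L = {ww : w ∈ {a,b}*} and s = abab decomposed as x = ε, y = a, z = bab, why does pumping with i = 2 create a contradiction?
xy²z = aabab ∉ L

Pumping with i = 2 replaces y = a by y² = aa:
- Original: s = xyz = abab; abab splits into halves ab · ab, which are equal, so it is in L (w = ab)
- Pumped: xy²z = ε · aa · bab = aabab
- aabab has odd length 5, so it cannot be written as ww and is not in L

The pumping lemma would require xy²z ∈ L, so this decomposition yields a contradiction.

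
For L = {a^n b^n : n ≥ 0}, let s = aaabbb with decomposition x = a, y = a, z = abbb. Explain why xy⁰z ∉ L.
xy⁰z = aabbb ∉ L

Pumping with i = 0 replaces y = a by y⁰ = ε:
- Original: s = xyz = aaabbb; aaabbb = a^3 b^3 has equal counts (3 = 3), so it is in L
- Pumped: xy⁰z = a · ε · abbb = aabbb
- aabbb has 2 a's and 3 b's; 2 ≠ 3, so it is not in L

The pumping lemma would require xy⁰z ∈ L, so this decomposition yields a contradiction.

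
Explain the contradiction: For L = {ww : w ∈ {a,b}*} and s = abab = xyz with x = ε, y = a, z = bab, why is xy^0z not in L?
xy⁰z = bab ∉ L

Pumping with i = 0 replaces y = a by y⁰ = ε:
- Original: s = xyz = abab; abab splits into halves ab · ab, which are equal, so it is in L (w = ab)
- Pumped: xy⁰z = ε · ε · bab = bab
- bab has odd length 3, so it cannot be written as ww and is not in L

The pumping lemma would require xy⁰z ∈ L, so this decomposition yields a contradiction.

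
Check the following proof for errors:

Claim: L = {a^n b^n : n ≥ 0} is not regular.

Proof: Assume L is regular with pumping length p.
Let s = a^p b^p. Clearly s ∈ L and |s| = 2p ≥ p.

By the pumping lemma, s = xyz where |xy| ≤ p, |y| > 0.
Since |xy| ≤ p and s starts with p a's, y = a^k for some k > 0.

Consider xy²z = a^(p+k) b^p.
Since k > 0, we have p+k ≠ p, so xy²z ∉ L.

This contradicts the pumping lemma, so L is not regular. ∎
The proof is correct.

This proof is valid because:
1. The string s = a^p b^p is correctly in L
2. The decomposition analysis is correct: y must consist only of a's
3. The contradiction is valid: pumping increases a's but not b's
4. The conclusion follows logically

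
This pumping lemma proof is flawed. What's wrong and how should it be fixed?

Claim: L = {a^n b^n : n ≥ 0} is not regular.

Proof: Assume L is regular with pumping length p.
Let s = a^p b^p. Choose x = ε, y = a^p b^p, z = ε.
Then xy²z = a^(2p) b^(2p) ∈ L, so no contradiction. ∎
Error: The decomposition violates |xy| ≤ p. With y = a^p b^p, |xy| = |y| = 2p > p. (The proof also miscomputes xy²z, which would be a^p b^p a^p b^p rather than a^(2p) b^(2p), and it wrongly treats one harmless decomposition as settling the matter — the prover does not get to choose the decomposition.)

Correction: The pumping lemma requires |xy| ≤ p, and the argument must handle every decomposition satisfying |xy| ≤ p, |y| ≥ 1. Since s starts with p a's, any such y consists only of a's, say y = a^k with k ≥ 1. Then xy²z = a^(p+k) b^p has unequal numbers of a's and b's, so xy²z ∉ L — the required contradiction.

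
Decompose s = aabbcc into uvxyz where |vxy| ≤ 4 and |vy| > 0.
u='a', v='a', x='bb', y='c', z='c'

For s = aabbcc with pumping length p = 4:

One valid decomposition:
- u = 'a'
- v = 'a'
- x = 'bb'
- y = 'c'
- z = 'c'

Verification:
- uvxyz = 'a' + 'a' + 'bb' + 'c' + 'c' = aabbcc ✓
- |vxy| = |'abbc'| = 4 ≤ 4 ✓
- |vy| = |'ac'| = 2 > 0 ✓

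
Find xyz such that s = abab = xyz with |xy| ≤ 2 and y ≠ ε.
x = '', y = 'ab', z = 'ab'

For s = abab and p = 2, one valid decomposition is:
- x = '' (length 0)
- y = 'ab' (length 2)
- z = 'ab' (length 2)

Verification:
- xyz = '' + 'ab' + 'ab' = abab ✓
- |xy| = 2 ≤ 2 ✓
- |y| = 2 > 0 ✓

All pumping lemma constraints are satisfied.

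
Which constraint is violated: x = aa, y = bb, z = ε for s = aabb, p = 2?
Violated: |xy| ≤ p

The decomposition x = aa, y = bb, z = ε for s = aabb with p = 2
violates the constraint: |xy| ≤ p

|xy| = |aabb| = 4 > 2 = p. The decomposition puts too many characters in xy.

Pumping lemma constraints:
1. xyz = s (decomposition is valid)
2. |xy| ≤ p
3. |y| > 0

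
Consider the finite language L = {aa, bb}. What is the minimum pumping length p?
p = 3

For a finite language L, the pumping lemma holds vacuously if p > max|s| for s ∈ L.

The longest string in L = {aa, bb} has length 2.
If p = 3, then no string s ∈ L has |s| ≥ p, so the condition is vacuously true.

The minimum pumping length is p = 3.

Why no smaller p works: for any p ≤ 2, the longest string s ∈ L has |s| = 2 ≥ p, so it would
have to be pumpable; but pumping up (i = 2, 3, ...) produces ever longer strings, which cannot all lie in the
finite language L. So the pumping property fails for every p ≤ 2.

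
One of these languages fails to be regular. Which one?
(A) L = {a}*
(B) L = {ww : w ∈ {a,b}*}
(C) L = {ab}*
(B) {ww : w ∈ {a,b}*}

(B) L = {ww : w ∈ {a,b}*} is NOT regular.

The pumping lemma can be used to prove this:
After pumping, the two halves no longer match

The other languages are regular because they can be recognized by finite automata.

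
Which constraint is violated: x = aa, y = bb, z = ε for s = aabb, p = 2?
Violated: |xy| ≤ p

The decomposition x = aa, y = bb, z = ε for s = aabb with p = 2
violates the constraint: |xy| ≤ p

|xy| = |aabb| = 4 > 2 = p. The decomposition puts too many characters in xy.

Pumping lemma constraints:
1. xyz = s (decomposition is valid)
2. |xy| ≤ p
3. |y| > 0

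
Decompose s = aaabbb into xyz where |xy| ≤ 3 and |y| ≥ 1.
x = 'a', y = 'aa', z = 'bbb'

For s = aaabbb and p = 3, one valid decomposition is:
- x = 'a' (length 1)
- y = 'aa' (length 2)
- z = 'bbb' (length 3)

Verification:
- xyz = 'a' + 'aa' + 'bbb' = aaabbb ✓
- |xy| = 3 ≤ 3 ✓
- |y| = 2 > 0 ✓

All pumping lemma constraints are satisfied.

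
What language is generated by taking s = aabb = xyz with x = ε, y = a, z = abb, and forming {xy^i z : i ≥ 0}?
{xy^i z : i ≥ 0} = {a^(i+1) b^2 : i ≥ 0} = {abb, aabb, aaabb, ...}

With x = ε, y = a, z = abb: Starting with aabb and pumping the first 'a' (z = abb keeps the second 'a'), we get strings with i+1 a's followed by 2 b's for i = 0, 1, 2, ...; note bb is not produced because z always contributes one a.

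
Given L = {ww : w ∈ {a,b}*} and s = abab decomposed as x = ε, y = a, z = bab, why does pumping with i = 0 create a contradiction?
xy⁰z = bab ∉ L

Pumping with i = 0 replaces y = a by y⁰ = ε:
- Original: s = xyz = abab; abab splits into halves ab · ab, which are equal, so it is in L (w = ab)
- Pumped: xy⁰z = ε · ε · bab = bab
- bab has odd length 3, so it cannot be written as ww and is not in L

The pumping lemma would require xy⁰z ∈ L, so this decomposition yields a contradiction.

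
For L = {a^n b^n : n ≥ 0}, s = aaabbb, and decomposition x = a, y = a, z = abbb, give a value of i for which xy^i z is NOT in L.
i = 0

xy⁰z = a · ε · abbb = aabbb; aabbb has 2 a's and 3 b's; 2 ≠ 3, so it is not in L.
(Other choices also work, e.g. i = 2, 3; only i = 1 is guaranteed to stay in L since xy¹z = s.)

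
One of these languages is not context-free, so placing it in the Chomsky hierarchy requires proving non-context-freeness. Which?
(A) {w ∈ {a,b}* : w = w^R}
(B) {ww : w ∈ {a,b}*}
(B) {ww : w ∈ {a,b}*}

(B) {ww : w ∈ {a,b}*} requires the CFL pumping lemma.

- {w ∈ {a,b}* : w = w^R} is context-free (but not regular)
  • Can be shown non-regular with the regular pumping lemma
  • After pumping, the string is no longer symmetric

- {ww : w ∈ {a,b}*} is NOT context-free
  • Requires the CFL pumping lemma to prove
  • Cannot verify equality of two arbitrary substrings

The CFL pumping lemma is "stronger" in that it can prove non-membership
in the larger class of context-free languages.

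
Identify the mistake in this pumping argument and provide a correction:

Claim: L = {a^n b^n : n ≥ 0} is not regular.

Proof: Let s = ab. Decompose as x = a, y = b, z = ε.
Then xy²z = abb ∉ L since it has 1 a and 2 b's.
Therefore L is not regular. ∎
Error: The string s = ab might be shorter than the pumping length p.

Correction: Choose s = a^p b^p to ensure |s| ≥ p. Also, the decomposition is wrong: with |xy| ≤ p, y cannot include b's when s starts with p a's.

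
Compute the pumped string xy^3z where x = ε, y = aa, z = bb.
aaaaaabb

Given x = '', y = 'aa', z = 'bb' and i = 3:

xy^3z = x + y·y·...·y (3 times) + z
       = '' + 'aa'^3 + 'bb'
       = '' + 'aaaaaa' + 'bb'
       = 'aaaaaabb'

The pumped string is 'aaaaaabb' with length 8.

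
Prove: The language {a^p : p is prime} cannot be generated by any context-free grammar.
Assume for contradiction that L is context-free, and let p ≥ 1 be the pumping length given by the pumping lemma for CFLs.
Choose a prime q with q ≥ p and let s = a^q. Then s ∈ L and |s| = q ≥ p.
By the CFL pumping lemma, s = uvxyz for some u, v, x, y, z with |vxy| ≤ p, |vy| ≥ 1, and uv^i xy^i z ∈ L for every i ≥ 0.
All symbols are a's, so only lengths matter: let k = |vy|, with 1 ≤ k ≤ p. Then |uv^i xy^i z| = q + (i − 1)k.

Take i = q + 1: the length is q + qk = q(k + 1).
Both factors satisfy q ≥ 2 and k + 1 ≥ 2, so q(k + 1) is composite and uv^(q+1) xy^(q+1) z ∉ L.

This contradicts the CFL pumping lemma, which requires uv^i xy^i z ∈ L for all i ≥ 0.
Hence L = {a^p : p is prime} is not context-free. ∎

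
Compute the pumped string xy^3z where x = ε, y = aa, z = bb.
aaaaaabb

Given x = '', y = 'aa', z = 'bb' and i = 3:

xy^3z = x + y·y·...·y (3 times) + z
       = '' + 'aa'^3 + 'bb'
       = '' + 'aaaaaa' + 'bb'
       = 'aaaaaabb'

The pumped string is 'aaaaaabb' with length 8.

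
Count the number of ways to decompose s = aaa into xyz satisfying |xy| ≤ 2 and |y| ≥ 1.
3

For s = 'aaa' with pumping length p = 2:

Constraints: |xy| ≤ 2, |y| > 0

Valid decompositions (|xy| ≤ p, |y| ≥ 1):
  • x='', y='a', z='aa'
  • x='a', y='a', z='a'
  • x='', y='aa', z='a'

Total count: 3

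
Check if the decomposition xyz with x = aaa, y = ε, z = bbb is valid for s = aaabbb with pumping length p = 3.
Violated: |y| > 0

The decomposition x = aaa, y = ε, z = bbb for s = aaabbb with p = 3
violates the constraint: |y| > 0

|y| = 0, but the pumping lemma requires |y| > 0 (y must be non-empty).

Pumping lemma constraints:
1. xyz = s (decomposition is valid)
2. |xy| ≤ p
3. |y| > 0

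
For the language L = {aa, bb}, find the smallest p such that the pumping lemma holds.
p = 3

For a finite language L, the pumping lemma holds vacuously if p > max|s| for s ∈ L.

The longest string in L = {aa, bb} has length 2.
If p = 3, then no string s ∈ L has |s| ≥ p, so the condition is vacuously true.

The minimum pumping length is p = 3.

Why no smaller p works: for any p ≤ 2, the longest string s ∈ L has |s| = 2 ≥ p, so it would
have to be pumpable; but pumping up (i = 2, 3, ...) produces ever longer strings, which cannot all lie in the
finite language L. So the pumping property fails for every p ≤ 2.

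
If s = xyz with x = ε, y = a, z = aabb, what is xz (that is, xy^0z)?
aabb

Given x = '', y = 'a', z = 'aabb' and i = 0:

xy^0z = x + y·y·...·y (0 times) + z
       = '' + 'a'^0 + 'aabb'
       = '' + '' + 'aabb'
       = 'aabb'

The pumped string is 'aabb' with length 4.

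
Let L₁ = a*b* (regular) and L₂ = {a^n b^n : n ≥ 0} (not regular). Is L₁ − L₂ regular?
No — L₁ − L₂ is not regular.

a*b* − {a^n b^n} = {a^n b^m : n ≠ m}. If this were regular, then its complement intersected with a*b*, namely {a^n b^n : n ≥ 0}, would be regular too (closure under complement and intersection) — contradiction. So L₁ − L₂ is not regular.

Note that the bare facts "L₁ regular, L₂ non-regular" do not settle the question by themselves: the closure of regular languages under ∪, ∩, complement and difference applies only when BOTH operands are regular. With a non-regular operand the result can come out regular or non-regular depending on the specific languages, so one has to work out L₁ − L₂ for this particular pair, as above.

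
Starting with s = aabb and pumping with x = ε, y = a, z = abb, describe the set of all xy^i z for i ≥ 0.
{xy^i z : i ≥ 0} = {a^(i+1) b^2 : i ≥ 0} = {abb, aabb, aaabb, ...}

With x = ε, y = a, z = abb: Starting with aabb and pumping the first 'a' (z = abb keeps the second 'a'), we get strings with i+1 a's followed by 2 b's for i = 0, 1, 2, ...; note bb is not produced because z always contributes one a.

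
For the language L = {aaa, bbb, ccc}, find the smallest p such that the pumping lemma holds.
p = 4

For a finite language L, the pumping lemma holds vacuously if p > max|s| for s ∈ L.

The longest string in L = {aaa, bbb, ccc} has length 3.
If p = 4, then no string s ∈ L has |s| ≥ p, so the condition is vacuously true.

The minimum pumping length is p = 4.

Why no smaller p works: for any p ≤ 3, the longest string s ∈ L has |s| = 3 ≥ p, so it would
have to be pumpable; but pumping up (i = 2, 3, ...) produces ever longer strings, which cannot all lie in the
finite language L. So the pumping property fails for every p ≤ 3.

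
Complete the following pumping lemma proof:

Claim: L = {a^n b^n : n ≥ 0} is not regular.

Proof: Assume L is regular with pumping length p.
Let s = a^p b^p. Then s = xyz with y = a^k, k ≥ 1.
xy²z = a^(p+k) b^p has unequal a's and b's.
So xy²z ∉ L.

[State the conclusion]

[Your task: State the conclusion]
This contradicts the pumping lemma for regular languages,
which guarantees xy^i z ∈ L for all i ≥ 0.

Since our assumption that L is regular leads to a contradiction,
we conclude that L = {a^n b^n : n ≥ 0} is NOT regular. ∎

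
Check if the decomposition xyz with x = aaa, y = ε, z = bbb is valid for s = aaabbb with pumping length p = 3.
Violated: |y| > 0

The decomposition x = aaa, y = ε, z = bbb for s = aaabbb with p = 3
violates the constraint: |y| > 0

|y| = 0, but the pumping lemma requires |y| > 0 (y must be non-empty).

Pumping lemma constraints:
1. xyz = s (decomposition is valid)
2. |xy| ≤ p
3. |y| > 0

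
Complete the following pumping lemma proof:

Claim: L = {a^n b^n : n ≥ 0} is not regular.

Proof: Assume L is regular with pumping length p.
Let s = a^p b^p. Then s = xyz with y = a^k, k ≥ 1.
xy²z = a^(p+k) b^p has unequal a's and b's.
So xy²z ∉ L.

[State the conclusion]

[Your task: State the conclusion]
This contradicts the pumping lemma for regular languages,
which guarantees xy^i z ∈ L for all i ≥ 0.

Since our assumption that L is regular leads to a contradiction,
we conclude that L = {a^n b^n : n ≥ 0} is NOT regular. ∎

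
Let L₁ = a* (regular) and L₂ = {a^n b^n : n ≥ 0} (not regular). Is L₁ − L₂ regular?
Yes — L₁ − L₂ is regular.

The only string of a* that lies in {a^n b^n} is ε, so L₁ − L₂ = a* − {ε} = a⁺ = aa*, which is regular.

Note that the bare facts "L₁ regular, L₂ non-regular" do not settle the question by themselves: the closure of regular languages under ∪, ∩, complement and difference applies only when BOTH operands are regular. With a non-regular operand the result can come out regular or non-regular depending on the specific languages, so one has to work out L₁ − L₂ for this particular pair, as above.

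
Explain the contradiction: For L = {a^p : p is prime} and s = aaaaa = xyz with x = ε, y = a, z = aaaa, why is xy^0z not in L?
xy⁰z = aaaa ∉ L

Pumping with i = 0 replaces y = a by y⁰ = ε:
- Original: s = xyz = aaaaa; aaaaa has length 5, which is prime, so it is in L
- Pumped: xy⁰z = ε · ε · aaaa = aaaa
- aaaa has length 4 = 2 × 2, which is not prime, so it is not in L

The pumping lemma would require xy⁰z ∈ L, so this decomposition yields a contradiction.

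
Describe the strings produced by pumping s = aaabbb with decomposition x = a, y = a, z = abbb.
{xy^i z : i ≥ 0} = {a^(2+i) b^3 : i ≥ 0} = {aabbb, aaabbb, aaaabbb, ...}

With x = a, y = a, z = abbb: Starting with aaabbb and pumping the second 'a', we get strings with 2+i a's followed by 3 b's for i = 0, 1, 2, ...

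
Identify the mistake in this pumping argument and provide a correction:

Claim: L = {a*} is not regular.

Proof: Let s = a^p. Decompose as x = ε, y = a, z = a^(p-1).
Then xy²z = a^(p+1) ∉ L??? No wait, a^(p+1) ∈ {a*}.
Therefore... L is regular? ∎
Error: The proof attempts to show a*  is not regular, but a* IS regular!

Correction: a* is a regular language (recognized by a simple DFA with one accepting state and self-loop on 'a'). The pumping lemma can only prove non-regularity, not regularity. For regular languages, pumping always works.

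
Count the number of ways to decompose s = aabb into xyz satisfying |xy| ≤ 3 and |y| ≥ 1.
6

For s = 'aabb' with pumping length p = 3:

Constraints: |xy| ≤ 3, |y| > 0

Valid decompositions (|xy| ≤ p, |y| ≥ 1):
  • x='', y='a', z='abb'
  • x='a', y='a', z='bb'
  • x='', y='aa', z='bb'
  • x='aa', y='b', z='b'
  • x='a', y='ab', z='b'
  • x='', y='aab', z='b'

Total count: 6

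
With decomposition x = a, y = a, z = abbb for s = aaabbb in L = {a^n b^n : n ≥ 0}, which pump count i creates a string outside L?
i = 0

xy⁰z = a · ε · abbb = aabbb; aabbb has 2 a's and 3 b's; 2 ≠ 3, so it is not in L.
(Other choices also work, e.g. i = 2, 3; only i = 1 is guaranteed to stay in L since xy¹z = s.)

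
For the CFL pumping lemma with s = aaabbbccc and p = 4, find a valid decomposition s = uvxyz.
u='aa', v='a', x='bb', y='b', z='ccc'

For s = aaabbbccc with pumping length p = 4:

One valid decomposition:
- u = 'aa'
- v = 'a'
- x = 'bb'
- y = 'b'
- z = 'ccc'

Verification:
- uvxyz = 'aa' + 'a' + 'bb' + 'b' + 'ccc' = aaabbbccc ✓
- |vxy| = |'abbb'| = 4 ≤ 4 ✓
- |vy| = |'ab'| = 2 > 0 ✓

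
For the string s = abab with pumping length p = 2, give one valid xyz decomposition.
x = 'a', y = 'b', z = 'ab'

For s = abab and p = 2, one valid decomposition is:
- x = 'a' (length 1)
- y = 'b' (length 1)
- z = 'ab' (length 2)

Verification:
- xyz = 'a' + 'b' + 'ab' = abab ✓
- |xy| = 2 ≤ 2 ✓
- |y| = 1 > 0 ✓

All pumping lemma constraints are satisfied.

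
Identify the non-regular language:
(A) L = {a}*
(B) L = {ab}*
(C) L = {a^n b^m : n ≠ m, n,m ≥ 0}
(C) {a^n b^m : n ≠ m, n,m ≥ 0}

(C) L = {a^n b^m : n ≠ m, n,m ≥ 0} is NOT regular.

The pumping lemma can be used to prove this:
After pumping a's, we can make n = m

The other languages are regular because they can be recognized by finite automata.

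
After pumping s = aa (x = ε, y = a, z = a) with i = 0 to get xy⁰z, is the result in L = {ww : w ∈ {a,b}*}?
No

xy⁰z = ε · ε · a = a.
a has odd length 1, so it cannot be written as ww and is not in L.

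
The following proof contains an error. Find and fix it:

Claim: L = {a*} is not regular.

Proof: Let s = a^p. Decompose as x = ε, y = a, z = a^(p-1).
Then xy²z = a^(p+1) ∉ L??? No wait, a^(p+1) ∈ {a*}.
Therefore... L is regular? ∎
Error: The proof attempts to show a*  is not regular, but a* IS regular!

Correction: a* is a regular language (recognized by a simple DFA with one accepting state and self-loop on 'a'). The pumping lemma can only prove non-regularity, not regularity. For regular languages, pumping always works.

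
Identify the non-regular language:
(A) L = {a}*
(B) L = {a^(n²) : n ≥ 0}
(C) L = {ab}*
(B) {a^(n²) : n ≥ 0}

(B) L = {a^(n²) : n ≥ 0} is NOT regular.

The pumping lemma can be used to prove this:
After pumping, length is no longer a perfect square

The other languages are regular because they can be recognized by finite automata.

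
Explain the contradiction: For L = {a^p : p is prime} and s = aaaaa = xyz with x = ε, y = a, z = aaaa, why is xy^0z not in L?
xy⁰z = aaaa ∉ L

Pumping with i = 0 replaces y = a by y⁰ = ε:
- Original: s = xyz = aaaaa; aaaaa has length 5, which is prime, so it is in L
- Pumped: xy⁰z = ε · ε · aaaa = aaaa
- aaaa has length 4 = 2 × 2, which is not prime, so it is not in L

The pumping lemma would require xy⁰z ∈ L, so this decomposition yields a contradiction.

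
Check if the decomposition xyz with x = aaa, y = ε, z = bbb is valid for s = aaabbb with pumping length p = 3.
Violated: |y| > 0

The decomposition x = aaa, y = ε, z = bbb for s = aaabbb with p = 3
violates the constraint: |y| > 0

|y| = 0, but the pumping lemma requires |y| > 0 (y must be non-empty).

Pumping lemma constraints:
1. xyz = s (decomposition is valid)
2. |xy| ≤ p
3. |y| > 0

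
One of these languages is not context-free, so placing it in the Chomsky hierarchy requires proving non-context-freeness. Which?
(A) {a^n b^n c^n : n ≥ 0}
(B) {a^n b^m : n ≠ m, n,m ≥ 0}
(A) {a^n b^n c^n : n ≥ 0}

(A) {a^n b^n c^n : n ≥ 0} requires the CFL pumping lemma.

- {a^n b^m : n ≠ m, n,m ≥ 0} is context-free (but not regular)
  • Can be shown non-regular with the regular pumping lemma
  • After pumping a's, we can make n = m

- {a^n b^n c^n : n ≥ 0} is NOT context-free
  • Requires the CFL pumping lemma to prove
  • Cannot maintain three equal counts simultaneously

The CFL pumping lemma is "stronger" in that it can prove non-membership
in the larger class of context-free languages.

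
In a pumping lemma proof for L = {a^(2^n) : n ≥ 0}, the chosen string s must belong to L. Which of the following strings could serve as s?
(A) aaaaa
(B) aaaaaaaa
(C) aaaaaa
(B) aaaaaaaa

The pumping lemma is applied to a string s that lies in L, so first check membership of each option:
- (A) aaaaa has length 5, strictly between 2^2 = 4 and 2^3 = 8, so it is not in L ✗
- (B) aaaaaaaa has length 8 = 2^3, so it is in L ✓
- (C) aaaaaa has length 6, strictly between 2^2 = 4 and 2^3 = 8, so it is not in L ✗

Only (B) aaaaaaaa is in L, so it is the only candidate that could play the role of s.
(In a complete proof one picks s in terms of the pumping length p so that |s| ≥ p is guaranteed; a fixed string like aaaaaaaa illustrates the shape of such an s.)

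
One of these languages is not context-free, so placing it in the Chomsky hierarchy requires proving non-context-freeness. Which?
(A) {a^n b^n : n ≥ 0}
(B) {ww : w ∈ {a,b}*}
(B) {ww : w ∈ {a,b}*}

(B) {ww : w ∈ {a,b}*} requires the CFL pumping lemma.

- {a^n b^n : n ≥ 0} is context-free (but not regular)
  • Can be shown non-regular with the regular pumping lemma
  • After pumping, the number of a's and b's become unequal

- {ww : w ∈ {a,b}*} is NOT context-free
  • Requires the CFL pumping lemma to prove
  • Even a PDA cannot compare two arbitrary halves symbol by symbol; CFL pumping on a^p b^p a^p b^p fails

The CFL pumping lemma is "stronger" in that it can prove non-membership
in the larger class of context-free languages.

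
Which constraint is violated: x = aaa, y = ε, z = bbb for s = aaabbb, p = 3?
Violated: |y| > 0

The decomposition x = aaa, y = ε, z = bbb for s = aaabbb with p = 3
violates the constraint: |y| > 0

|y| = 0, but the pumping lemma requires |y| > 0 (y must be non-empty).

Pumping lemma constraints:
1. xyz = s (decomposition is valid)
2. |xy| ≤ p
3. |y| > 0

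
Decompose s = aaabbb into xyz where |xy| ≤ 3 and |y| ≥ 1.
x = '', y = 'a', z = 'aabbb'

For s = aaabbb and p = 3, one valid decomposition is:
- x = '' (length 0)
- y = 'a' (length 1)
- z = 'aabbb' (length 5)

Verification:
- xyz = '' + 'a' + 'aabbb' = aaabbb ✓
- |xy| = 1 ≤ 3 ✓
- |y| = 1 > 0 ✓

All pumping lemma constraints are satisfied.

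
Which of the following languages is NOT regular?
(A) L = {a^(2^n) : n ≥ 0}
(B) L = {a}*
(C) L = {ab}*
(A) {a^(2^n) : n ≥ 0}

(A) L = {a^(2^n) : n ≥ 0} is NOT regular.

The pumping lemma can be used to prove this:
After pumping, length is no longer a power of 2

The other languages are regular because they can be recognized by finite automata.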